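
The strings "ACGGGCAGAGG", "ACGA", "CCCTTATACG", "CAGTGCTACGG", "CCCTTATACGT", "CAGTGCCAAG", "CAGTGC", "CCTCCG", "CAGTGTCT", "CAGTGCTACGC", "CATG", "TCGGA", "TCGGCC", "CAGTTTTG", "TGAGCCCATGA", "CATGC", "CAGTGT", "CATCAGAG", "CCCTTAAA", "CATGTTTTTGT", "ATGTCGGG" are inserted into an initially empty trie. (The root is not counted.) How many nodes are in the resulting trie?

90

Trace insertions, counting only characters that open a new branch:
  "ACGGGCAGAGG" → 11 new (A, C, G, G, G, C, A, G, A, G, G)
  "ACGA" → prefix "ACG" already present; 1 new (A)
  "CCCTTATACG" → 10 new (C, C, C, T, T, A, T, A, C, G)
  "CAGTGCTACGG" → prefix "C" already present; 10 new (A, G, T, G, C, T, A, C, G, G)
  "CCCTTATACGT" → prefix "CCCTTATACG" already present; 1 new (T)
  "CAGTGCCAAG" → prefix "CAGTGC" already present; 4 new (C, A, A, G)
  "CAGTGC" → prefix "CAGTGC" already present; 0 new (none)
  "CCTCCG" → prefix "CC" already present; 4 new (T, C, C, G)
  "CAGTGTCT" → prefix "CAGTG" already present; 3 new (T, C, T)
  "CAGTGCTACGC" → prefix "CAGTGCTACG" already present; 1 new (C)
  "CATG" → prefix "CA" already present; 2 new (T, G)
  "TCGGA" → 5 new (T, C, G, G, A)
  "TCGGCC" → prefix "TCGG" already present; 2 new (C, C)
  "CAGTTTTG" → prefix "CAGT" already present; 4 new (T, T, T, G)
  "TGAGCCCATGA" → prefix "T" already present; 10 new (G, A, G, C, C, C, A, T, G, A)
  "CATGC" → prefix "CATG" already present; 1 new (C)
  "CAGTGT" → prefix "CAGTGT" already present; 0 new (none)
  "CATCAGAG" → prefix "CAT" already present; 5 new (C, A, G, A, G)
  "CCCTTAAA" → prefix "CCCTTA" already present; 2 new (A, A)
  "CATGTTTTTGT" → prefix "CATG" already present; 7 new (T, T, T, T, T, G, T)
  "ATGTCGGG" → prefix "A" already present; 7 new (T, G, T, C, G, G, G)
Total nodes = 11 + 1 + 10 + 10 + 1 + 4 + 0 + 4 + 3 + 1 + 2 + 5 + 2 + 4 + 10 + 1 + 0 + 5 + 2 + 7 + 7 = 90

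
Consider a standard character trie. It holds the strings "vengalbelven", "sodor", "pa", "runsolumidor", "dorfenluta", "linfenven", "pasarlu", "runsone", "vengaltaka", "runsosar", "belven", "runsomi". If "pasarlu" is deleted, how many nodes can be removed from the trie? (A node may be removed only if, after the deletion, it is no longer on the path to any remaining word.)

A node on "pasarlu"'s path can go only if nothing else ends at it or branches off below it.
The suffix "sarlu" (5 nodes) is used only by "pasarlu"; "pa" is itself a stored word, so pruning stops there.
Nodes removed: 5

5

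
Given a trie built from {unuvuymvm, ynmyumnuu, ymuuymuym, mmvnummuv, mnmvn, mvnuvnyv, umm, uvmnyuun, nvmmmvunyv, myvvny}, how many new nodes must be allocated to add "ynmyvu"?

The longest prefix of "ynmyvu" already in the trie is "ynmy" (length 4).
So 6 − 4 = 2 new nodes.

2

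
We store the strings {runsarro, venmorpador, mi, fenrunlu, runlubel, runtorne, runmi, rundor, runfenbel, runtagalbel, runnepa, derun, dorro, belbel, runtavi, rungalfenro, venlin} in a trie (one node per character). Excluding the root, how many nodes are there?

Count nodes per top-level branch (shared prefixes stored once):
  'b'-branch (belbel): 6 nodes
  'd'-branch (derun, dorro): 9 nodes
  'f'-branch (fenrunlu): 8 nodes
  'm'-branch (mi): 2 nodes
  'r'-branch (rundor, runfenbel, rungalfenro, runlubel, runmi, runnepa, runsarro, runtagalbel, runtavi, runtorne): 50 nodes
  'v'-branch (venlin, venmorpador): 14 nodes
Sum: 89

89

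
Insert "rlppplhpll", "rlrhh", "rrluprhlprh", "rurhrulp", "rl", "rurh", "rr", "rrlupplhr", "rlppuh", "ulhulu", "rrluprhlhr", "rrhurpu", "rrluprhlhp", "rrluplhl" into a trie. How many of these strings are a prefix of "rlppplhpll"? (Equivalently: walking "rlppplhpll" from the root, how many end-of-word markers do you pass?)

Check each prefix of "rlppplhpll" against the stored set — each match is an end-marker on the path.
Prefixes of the query that are stored words: "rl", "rlppplhpll"
Count: 2

2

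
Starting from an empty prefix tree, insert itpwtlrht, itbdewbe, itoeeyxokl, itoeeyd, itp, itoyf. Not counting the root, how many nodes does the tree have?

For each word, the new-node count is its length minus the longest prefix already in the trie:
  "itpwtlrht" → 9 new (i, t, p, w, t, l, r, h, t)
  "itbdewbe" → prefix "it" already present; 6 new (b, d, e, w, b, e)
  "itoeeyxokl" → prefix "it" already present; 8 new (o, e, e, y, x, o, k, l)
  "itoeeyd" → prefix "itoeey" already present; 1 new (d)
  "itp" → prefix "itp" already present; 0 new (none)
  "itoyf" → prefix "ito" already present; 2 new (y, f)
Total nodes = 9 + 6 + 8 + 1 + 0 + 2 = 26

26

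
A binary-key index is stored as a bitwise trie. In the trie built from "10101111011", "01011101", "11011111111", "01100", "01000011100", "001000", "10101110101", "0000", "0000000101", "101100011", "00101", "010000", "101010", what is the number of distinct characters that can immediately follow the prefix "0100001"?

1

Follow the path "0100001" to its node, then look at its outgoing edges.
Characters that immediately follow "0100001" among the stored strings: {1}.
That node has 1 child edge.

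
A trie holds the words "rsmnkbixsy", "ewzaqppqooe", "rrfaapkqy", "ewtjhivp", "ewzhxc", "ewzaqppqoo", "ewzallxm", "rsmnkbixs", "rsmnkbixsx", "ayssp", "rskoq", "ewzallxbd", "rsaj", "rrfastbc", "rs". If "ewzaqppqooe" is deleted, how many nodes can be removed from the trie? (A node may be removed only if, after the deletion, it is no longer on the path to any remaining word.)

1

After clearing the end-marker at "ewzaqppqooe", prune upward until reaching a node still needed by another word.
The suffix "e" (1 node) is used only by "ewzaqppqooe"; "ewzaqppqoo" is itself a stored word, so pruning stops there.
Nodes removed: 1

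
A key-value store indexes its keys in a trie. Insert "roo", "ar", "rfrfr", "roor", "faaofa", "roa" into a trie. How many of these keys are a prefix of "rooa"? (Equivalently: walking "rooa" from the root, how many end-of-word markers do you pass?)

1

Traverse "rooa" character by character; count nodes along the way that are marked as word ends.
Prefixes of the query that are stored words: "roo"
Count: 1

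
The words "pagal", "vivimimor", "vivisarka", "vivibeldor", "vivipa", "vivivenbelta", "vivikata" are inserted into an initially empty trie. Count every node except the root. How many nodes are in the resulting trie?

Trie structure (* marks end of a word):
(root)
├─ p
│  └─ a
│     └─ g
│        └─ a
│           └─ l *
└─ v
   └─ i
      └─ v
         └─ i
            ├─ b
            │  └─ e
            │     └─ l
            │        └─ d
            │           └─ o
            │              └─ r *
            ├─ k
            │  └─ a
            │     └─ t
            │        └─ a *
            ├─ m
            │  └─ i
            │     └─ m
            │        └─ o
            │           └─ r *
            ├─ p
            │  └─ a *
            ├─ s
            │  └─ a
            │     └─ r
            │        └─ k
            │           └─ a *
            └─ v
               └─ e
                  └─ n
                     └─ b
                        └─ e
                           └─ l
                              └─ t
                                 └─ a *
Counting every labelled node above: 39.

39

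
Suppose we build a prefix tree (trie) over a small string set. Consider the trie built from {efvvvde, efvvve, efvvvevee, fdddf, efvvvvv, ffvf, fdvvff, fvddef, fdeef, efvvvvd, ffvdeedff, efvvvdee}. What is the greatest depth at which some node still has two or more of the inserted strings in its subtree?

Equivalently: take the maximum, over all pairs, of their longest common prefix length.
"efvvvde" and "efvvvdee" agree on "efvvvde" (7 characters) before diverging; nothing deeper is shared.
Longest shared-prefix length: 7

7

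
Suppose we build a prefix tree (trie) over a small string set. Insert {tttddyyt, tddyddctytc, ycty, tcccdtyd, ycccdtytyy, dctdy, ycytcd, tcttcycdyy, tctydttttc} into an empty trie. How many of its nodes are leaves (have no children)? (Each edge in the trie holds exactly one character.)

9

Leaves are exactly the stored words that no other stored word extends.
Those words: "dctdy", "tcccdtyd", "tcttcycdyy", "tctydttttc", "tddyddctytc", "tttddyyt", "ycccdtytyy", "ycty", "ycytcd"
Leaf count: 9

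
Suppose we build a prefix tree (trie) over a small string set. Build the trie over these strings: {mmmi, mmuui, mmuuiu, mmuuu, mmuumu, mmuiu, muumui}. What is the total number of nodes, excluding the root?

18

Trie structure (* marks end of a word):
(root)
└─ m
   ├─ m
   │  ├─ m
   │  │  └─ i *
   │  └─ u
   │     ├─ i
   │     │  └─ u *
   │     └─ u
   │        ├─ i *
   │        │  └─ u *
   │        ├─ m
   │        │  └─ u *
   │        └─ u *
   └─ u
      └─ u
         └─ m
            └─ u
               └─ i *
Counting every labelled node above: 18.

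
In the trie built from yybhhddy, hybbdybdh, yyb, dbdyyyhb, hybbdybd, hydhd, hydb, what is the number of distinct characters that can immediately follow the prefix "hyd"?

2

Walk "hyd" from the root, arriving at one node.
Characters that immediately follow "hyd" among the stored strings: {b, h}.
That node has 2 child edges.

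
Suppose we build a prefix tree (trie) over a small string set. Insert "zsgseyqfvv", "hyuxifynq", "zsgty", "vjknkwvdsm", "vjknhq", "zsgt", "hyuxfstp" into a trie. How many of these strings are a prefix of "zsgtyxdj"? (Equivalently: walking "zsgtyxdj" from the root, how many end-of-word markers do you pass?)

2

Check each prefix of "zsgtyxdj" against the stored set — each match is an end-marker on the path.
Prefixes of the query that are stored words: "zsgt", "zsgty"
Count: 2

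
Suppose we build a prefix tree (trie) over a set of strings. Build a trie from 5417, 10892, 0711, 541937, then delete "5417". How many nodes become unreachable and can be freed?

After clearing the end-marker at "5417", prune upward until reaching a node still needed by another word.
The suffix "7" (1 node) is used only by "5417"; the node for "541" still has the child "9", so pruning stops there.
Nodes removed: 1

1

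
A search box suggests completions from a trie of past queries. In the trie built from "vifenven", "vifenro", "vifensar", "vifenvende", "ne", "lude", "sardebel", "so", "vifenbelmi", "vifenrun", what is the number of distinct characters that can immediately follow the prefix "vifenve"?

Follow the path "vifenve" to its node, then look at its outgoing edges.
Characters that immediately follow "vifenve" among the stored strings: {n}.
That node has 1 child edge.

1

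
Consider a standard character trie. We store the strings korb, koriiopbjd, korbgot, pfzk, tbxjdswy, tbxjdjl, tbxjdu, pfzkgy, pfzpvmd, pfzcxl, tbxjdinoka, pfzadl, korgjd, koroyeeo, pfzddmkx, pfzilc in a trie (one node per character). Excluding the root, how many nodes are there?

Trace insertions, counting only characters that open a new branch:
  "korb" → 4 new (k, o, r, b)
  "koriiopbjd" → prefix "kor" already present; 7 new (i, i, o, p, b, j, d)
  "korbgot" → prefix "korb" already present; 3 new (g, o, t)
  "pfzk" → 4 new (p, f, z, k)
  "tbxjdswy" → 8 new (t, b, x, j, d, s, w, y)
  "tbxjdjl" → prefix "tbxjd" already present; 2 new (j, l)
  "tbxjdu" → prefix "tbxjd" already present; 1 new (u)
  "pfzkgy" → prefix "pfzk" already present; 2 new (g, y)
  "pfzpvmd" → prefix "pfz" already present; 4 new (p, v, m, d)
  "pfzcxl" → prefix "pfz" already present; 3 new (c, x, l)
  "tbxjdinoka" → prefix "tbxjd" already present; 5 new (i, n, o, k, a)
  "pfzadl" → prefix "pfz" already present; 3 new (a, d, l)
  "korgjd" → prefix "kor" already present; 3 new (g, j, d)
  "koroyeeo" → prefix "kor" already present; 5 new (o, y, e, e, o)
  "pfzddmkx" → prefix "pfz" already present; 5 new (d, d, m, k, x)
  "pfzilc" → prefix "pfz" already present; 3 new (i, l, c)
Total nodes = 4 + 7 + 3 + 4 + 8 + 2 + 1 + 2 + 4 + 3 + 5 + 3 + 3 + 5 + 5 + 3 = 62

62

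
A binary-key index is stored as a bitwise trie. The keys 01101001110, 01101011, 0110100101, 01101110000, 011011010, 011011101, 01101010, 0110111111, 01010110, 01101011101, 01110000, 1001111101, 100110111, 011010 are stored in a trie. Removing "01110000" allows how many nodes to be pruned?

A node on "01110000"'s path can go only if nothing else ends at it or branches off below it.
The suffix "10000" (5 nodes) is used only by "01110000"; the node for "011" still has the child "0", so pruning stops there.
Nodes removed: 5

5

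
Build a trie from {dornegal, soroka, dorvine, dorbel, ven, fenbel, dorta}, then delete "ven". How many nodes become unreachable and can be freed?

A node on "ven"'s path can go only if nothing else ends at it or branches off below it.
No other word shares any prefix with "ven", so all 3 of its nodes go.
Nodes removed: 3

3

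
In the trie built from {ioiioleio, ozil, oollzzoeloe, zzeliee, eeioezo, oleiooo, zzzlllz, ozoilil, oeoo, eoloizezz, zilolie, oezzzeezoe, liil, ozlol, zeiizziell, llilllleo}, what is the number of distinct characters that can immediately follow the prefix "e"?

2

Follow the path "e" to its node, then look at its outgoing edges.
Distinct next characters after "e": e, o.
That node has 2 child edges.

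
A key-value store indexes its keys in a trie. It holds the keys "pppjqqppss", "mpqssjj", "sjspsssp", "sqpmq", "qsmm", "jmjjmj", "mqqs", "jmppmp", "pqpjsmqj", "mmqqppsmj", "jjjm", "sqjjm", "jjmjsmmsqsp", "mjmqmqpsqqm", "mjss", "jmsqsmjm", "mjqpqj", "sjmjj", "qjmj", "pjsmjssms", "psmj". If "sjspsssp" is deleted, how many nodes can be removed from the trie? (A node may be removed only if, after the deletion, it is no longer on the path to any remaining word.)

6

Walk "sjspsssp" from the leaf back toward the root, removing each node that no remaining word uses.
The suffix "spsssp" (6 nodes) is used only by "sjspsssp"; the node for "sj" still has the child "m", so pruning stops there.
Nodes removed: 6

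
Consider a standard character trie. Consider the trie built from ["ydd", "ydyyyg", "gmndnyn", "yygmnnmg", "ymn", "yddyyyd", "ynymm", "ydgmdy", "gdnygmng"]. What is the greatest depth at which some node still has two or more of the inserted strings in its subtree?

3

Look for the deepest trie node that still has at least two words in its subtree.
"ydd" and "yddyyyd" agree on "ydd" (3 characters) before diverging; nothing deeper is shared.
Longest shared-prefix length: 3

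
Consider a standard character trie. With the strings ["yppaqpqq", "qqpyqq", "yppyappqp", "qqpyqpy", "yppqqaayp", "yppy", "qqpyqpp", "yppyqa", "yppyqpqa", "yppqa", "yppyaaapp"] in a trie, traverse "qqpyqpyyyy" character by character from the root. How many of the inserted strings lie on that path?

1

Walk "qqpyqpyyyy" from the root; an end-of-word marker is hit whenever a stored word is a prefix of "qqpyqpyyyy".
Prefixes of the query that are stored words: "qqpyqpy"
Count: 1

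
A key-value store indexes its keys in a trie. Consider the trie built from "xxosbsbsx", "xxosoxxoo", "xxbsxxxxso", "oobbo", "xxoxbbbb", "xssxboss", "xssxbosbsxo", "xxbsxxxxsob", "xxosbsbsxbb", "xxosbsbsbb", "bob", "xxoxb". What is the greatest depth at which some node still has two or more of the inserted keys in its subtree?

The deepest shared node is where two words last agree before diverging.
e.g. "xxbsxxxxso" and "xxbsxxxxsob" share the prefix "xxbsxxxxso" of length 10; no pair shares a longer one.
Longest shared-prefix length: 10

10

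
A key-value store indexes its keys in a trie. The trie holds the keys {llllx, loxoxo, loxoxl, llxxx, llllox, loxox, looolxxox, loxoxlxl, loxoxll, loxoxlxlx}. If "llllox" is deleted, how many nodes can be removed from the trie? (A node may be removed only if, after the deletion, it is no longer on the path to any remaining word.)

After clearing the end-marker at "llllox", prune upward until reaching a node still needed by another word.
The suffix "ox" (2 nodes) is used only by "llllox"; the node for "llll" still has the child "x", so pruning stops there.
Nodes removed: 2

2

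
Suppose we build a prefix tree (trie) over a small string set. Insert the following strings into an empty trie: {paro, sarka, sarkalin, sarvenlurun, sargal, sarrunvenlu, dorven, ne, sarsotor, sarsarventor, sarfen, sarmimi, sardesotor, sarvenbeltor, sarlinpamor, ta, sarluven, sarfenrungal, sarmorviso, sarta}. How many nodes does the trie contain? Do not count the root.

100

Count nodes per top-level branch (shared prefixes stored once):
  'd'-branch (dorven): 6 nodes
  'n'-branch (ne): 2 nodes
  'p'-branch (paro): 4 nodes
  's'-branch (sardesotor, sarfen, sarfenrungal, sargal, sarka, sarkalin, sarlinpamor, sarluven, sarmimi, sarmorviso, sarrunvenlu, sarsarventor, sarsotor, sarta, sarvenbeltor, sarvenlurun): 86 nodes
  't'-branch (ta): 2 nodes
Sum: 100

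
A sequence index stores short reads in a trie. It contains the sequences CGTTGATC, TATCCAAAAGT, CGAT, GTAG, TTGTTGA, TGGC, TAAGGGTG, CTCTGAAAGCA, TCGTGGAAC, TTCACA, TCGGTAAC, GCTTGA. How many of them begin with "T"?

7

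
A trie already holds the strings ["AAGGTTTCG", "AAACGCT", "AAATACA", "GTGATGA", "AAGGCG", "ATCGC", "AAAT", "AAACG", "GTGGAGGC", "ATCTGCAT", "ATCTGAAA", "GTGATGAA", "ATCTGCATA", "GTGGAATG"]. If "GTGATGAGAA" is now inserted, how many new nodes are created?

Walking "GTGATGAGAA" from the root, the first 7 characters ("GTGATGA") follow existing edges; "G" is the first miss.
New nodes needed: |"GTGATGAGAA"| − 7 = 10 − 7 = 3.

3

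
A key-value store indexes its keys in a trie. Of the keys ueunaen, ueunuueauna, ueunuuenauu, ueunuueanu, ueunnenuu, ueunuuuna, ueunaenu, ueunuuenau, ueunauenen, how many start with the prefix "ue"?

9

Traverse to the node for "ue", then collect every word in that subtree.
Matches: "ueunaen", "ueunaenu", "ueunauenen", "ueunnenuu", "ueunuueanu", "ueunuueauna", "ueunuuenau", "ueunuuenauu", "ueunuuuna"
Count: 9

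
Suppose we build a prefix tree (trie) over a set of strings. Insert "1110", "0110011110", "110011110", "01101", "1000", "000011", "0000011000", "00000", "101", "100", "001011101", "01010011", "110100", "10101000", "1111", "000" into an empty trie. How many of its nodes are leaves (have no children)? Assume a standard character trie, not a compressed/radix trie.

12

A leaf is a node with no children — equivalently, the end of a word that is not a proper prefix of any other stored word.
Those words: "0000011000", "000011", "001011101", "01010011", "0110011110", "01101", "1000", "10101000", "110011110", "110100", "1110", "1111"
Leaf count: 12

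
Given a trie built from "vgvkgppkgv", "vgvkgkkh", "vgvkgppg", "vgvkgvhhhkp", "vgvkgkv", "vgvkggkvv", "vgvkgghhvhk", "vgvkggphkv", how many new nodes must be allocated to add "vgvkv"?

"vgvk" is already a path in the trie; the remaining "v" must be added.
New nodes needed: |"vgvkv"| − 4 = 5 − 4 = 1.

1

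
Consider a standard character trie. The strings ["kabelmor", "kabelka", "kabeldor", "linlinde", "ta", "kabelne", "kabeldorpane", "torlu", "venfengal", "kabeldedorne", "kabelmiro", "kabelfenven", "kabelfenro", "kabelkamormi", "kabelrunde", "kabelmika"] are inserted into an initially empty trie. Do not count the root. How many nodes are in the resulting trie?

Trace insertions, counting only characters that open a new branch:
  "kabelmor" → 8 new (k, a, b, e, l, m, o, r)
  "kabelka" → prefix "kabel" already present; 2 new (k, a)
  "kabeldor" → prefix "kabel" already present; 3 new (d, o, r)
  "linlinde" → 8 new (l, i, n, l, i, n, d, e)
  "ta" → 2 new (t, a)
  "kabelne" → prefix "kabel" already present; 2 new (n, e)
  "kabeldorpane" → prefix "kabeldor" already present; 4 new (p, a, n, e)
  "torlu" → prefix "t" already present; 4 new (o, r, l, u)
  "venfengal" → 9 new (v, e, n, f, e, n, g, a, l)
  "kabeldedorne" → prefix "kabeld" already present; 6 new (e, d, o, r, n, e)
  "kabelmiro" → prefix "kabelm" already present; 3 new (i, r, o)
  "kabelfenven" → prefix "kabel" already present; 6 new (f, e, n, v, e, n)
  "kabelfenro" → prefix "kabelfen" already present; 2 new (r, o)
  "kabelkamormi" → prefix "kabelka" already present; 5 new (m, o, r, m, i)
  "kabelrunde" → prefix "kabel" already present; 5 new (r, u, n, d, e)
  "kabelmika" → prefix "kabelmi" already present; 2 new (k, a)
Total nodes = 8 + 2 + 3 + 8 + 2 + 2 + 4 + 4 + 9 + 6 + 3 + 6 + 2 + 5 + 5 + 2 = 71

71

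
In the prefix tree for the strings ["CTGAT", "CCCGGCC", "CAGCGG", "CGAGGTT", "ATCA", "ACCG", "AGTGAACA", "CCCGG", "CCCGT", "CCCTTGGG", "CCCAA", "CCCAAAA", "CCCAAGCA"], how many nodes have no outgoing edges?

Leaves are exactly the stored words that no other stored word extends.
Those words: "ACCG", "AGTGAACA", "ATCA", "CAGCGG", "CCCAAAA", "CCCAAGCA", "CCCGGCC", "CCCGT", "CCCTTGGG", "CGAGGTT", "CTGAT"
Leaf count: 11

11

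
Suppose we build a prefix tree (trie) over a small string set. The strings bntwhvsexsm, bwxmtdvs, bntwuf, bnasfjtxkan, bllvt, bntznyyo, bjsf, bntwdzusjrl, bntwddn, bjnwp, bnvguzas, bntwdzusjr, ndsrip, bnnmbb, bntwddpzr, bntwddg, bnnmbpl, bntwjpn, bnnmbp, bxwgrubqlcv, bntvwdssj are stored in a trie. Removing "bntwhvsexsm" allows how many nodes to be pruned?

A node on "bntwhvsexsm"'s path can go only if nothing else ends at it or branches off below it.
The suffix "hvsexsm" (7 nodes) is used only by "bntwhvsexsm"; the node for "bntw" still has the child "u", so pruning stops there.
Nodes removed: 7

7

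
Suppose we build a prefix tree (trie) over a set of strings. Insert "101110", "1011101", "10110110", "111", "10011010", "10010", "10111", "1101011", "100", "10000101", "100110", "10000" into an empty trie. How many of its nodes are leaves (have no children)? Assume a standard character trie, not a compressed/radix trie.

Leaves are exactly the stored words that no other stored word extends.
Those words: "10000101", "10010", "10011010", "10110110", "1011101", "1101011", "111"
Leaf count: 7

7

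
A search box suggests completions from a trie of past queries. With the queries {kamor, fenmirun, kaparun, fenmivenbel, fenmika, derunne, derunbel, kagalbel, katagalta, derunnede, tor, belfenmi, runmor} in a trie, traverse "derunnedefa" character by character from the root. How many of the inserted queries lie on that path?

2

Traverse "derunnedefa" character by character; count nodes along the way that are marked as word ends.
Prefixes of the query that are stored words: "derunne", "derunnede"
Count: 2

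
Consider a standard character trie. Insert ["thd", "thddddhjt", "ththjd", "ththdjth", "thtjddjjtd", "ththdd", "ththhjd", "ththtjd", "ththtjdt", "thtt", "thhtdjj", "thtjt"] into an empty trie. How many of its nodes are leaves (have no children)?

Leaves are exactly the stored words that no other stored word extends.
Those words: "thddddhjt", "thhtdjj", "ththdd", "ththdjth", "ththhjd", "ththjd", "ththtjdt", "thtjddjjtd", "thtjt", "thtt"
Leaf count: 10

10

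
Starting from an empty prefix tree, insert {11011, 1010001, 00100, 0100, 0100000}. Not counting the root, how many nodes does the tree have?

22

Count nodes per top-level branch (shared prefixes stored once):
  '0'-branch (00100, 0100, 0100000): 11 nodes
  '1'-branch (1010001, 11011): 11 nodes
Sum: 22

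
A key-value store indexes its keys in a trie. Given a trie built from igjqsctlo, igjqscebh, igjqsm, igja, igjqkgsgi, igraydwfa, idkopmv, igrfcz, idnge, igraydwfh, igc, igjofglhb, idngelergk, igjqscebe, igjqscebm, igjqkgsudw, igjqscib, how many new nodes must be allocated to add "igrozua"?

4

"igr" is already a path in the trie; the remaining "ozua" must be added.
New nodes needed: |"igrozua"| − 3 = 7 − 3 = 4.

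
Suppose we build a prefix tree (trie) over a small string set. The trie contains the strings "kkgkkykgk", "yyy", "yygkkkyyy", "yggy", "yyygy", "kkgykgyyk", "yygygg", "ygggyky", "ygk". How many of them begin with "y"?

Walk to "y"; the words in its subtree are exactly those with that prefix.
Matches: "ygggyky", "yggy", "ygk", "yygkkkyyy", "yygygg", "yyy", "yyygy"
Count: 7

7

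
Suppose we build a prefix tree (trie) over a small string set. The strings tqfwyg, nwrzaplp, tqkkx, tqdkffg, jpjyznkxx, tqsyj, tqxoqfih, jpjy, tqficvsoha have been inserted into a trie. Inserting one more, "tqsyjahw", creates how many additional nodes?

3

"tqsyj" is already a path in the trie; the remaining "ahw" must be added.
So 8 − 5 = 3 new nodes.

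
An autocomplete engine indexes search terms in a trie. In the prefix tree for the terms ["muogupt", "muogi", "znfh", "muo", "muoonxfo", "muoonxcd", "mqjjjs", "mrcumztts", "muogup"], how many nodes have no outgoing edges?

A leaf is a node with no children — equivalently, the end of a word that is not a proper prefix of any other stored word.
Those words: "mqjjjs", "mrcumztts", "muogi", "muogupt", "muoonxcd", "muoonxfo", "znfh"
Leaf count: 7

7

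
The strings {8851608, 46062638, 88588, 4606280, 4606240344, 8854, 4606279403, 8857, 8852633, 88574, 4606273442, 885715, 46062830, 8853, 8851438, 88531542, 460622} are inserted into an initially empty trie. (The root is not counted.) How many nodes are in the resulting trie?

For each word, the new-node count is its length minus the longest prefix already in the trie:
  "8851608" → 7 new (8, 8, 5, 1, 6, 0, 8)
  "46062638" → 8 new (4, 6, 0, 6, 2, 6, 3, 8)
  "88588" → prefix "885" already present; 2 new (8, 8)
  "4606280" → prefix "46062" already present; 2 new (8, 0)
  "4606240344" → prefix "46062" already present; 5 new (4, 0, 3, 4, 4)
  "8854" → prefix "885" already present; 1 new (4)
  "4606279403" → prefix "46062" already present; 5 new (7, 9, 4, 0, 3)
  "8857" → prefix "885" already present; 1 new (7)
  "8852633" → prefix "885" already present; 4 new (2, 6, 3, 3)
  "88574" → prefix "8857" already present; 1 new (4)
  "4606273442" → prefix "460627" already present; 4 new (3, 4, 4, 2)
  "885715" → prefix "8857" already present; 2 new (1, 5)
  "46062830" → prefix "460628" already present; 2 new (3, 0)
  "8853" → prefix "885" already present; 1 new (3)
  "8851438" → prefix "8851" already present; 3 new (4, 3, 8)
  "88531542" → prefix "8853" already present; 4 new (1, 5, 4, 2)
  "460622" → prefix "46062" already present; 1 new (2)
Total nodes = 7 + 8 + 2 + 2 + 5 + 1 + 5 + 1 + 4 + 1 + 4 + 2 + 2 + 1 + 3 + 4 + 1 = 53

53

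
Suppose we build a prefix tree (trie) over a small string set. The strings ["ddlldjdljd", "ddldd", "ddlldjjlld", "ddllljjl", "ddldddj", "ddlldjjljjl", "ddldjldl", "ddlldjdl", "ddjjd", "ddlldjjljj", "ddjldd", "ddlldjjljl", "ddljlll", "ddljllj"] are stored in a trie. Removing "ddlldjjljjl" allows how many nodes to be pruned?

1

A node on "ddlldjjljjl"'s path can go only if nothing else ends at it or branches off below it.
The suffix "l" (1 node) is used only by "ddlldjjljjl"; "ddlldjjljj" is itself a stored word, so pruning stops there.
Nodes removed: 1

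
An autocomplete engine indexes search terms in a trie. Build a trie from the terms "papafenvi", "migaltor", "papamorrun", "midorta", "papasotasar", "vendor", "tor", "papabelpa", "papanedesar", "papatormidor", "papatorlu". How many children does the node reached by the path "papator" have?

Follow the path "papator" to its node, then look at its outgoing edges.
Distinct next characters after "papator": l, m.
That node has 2 child edges.

2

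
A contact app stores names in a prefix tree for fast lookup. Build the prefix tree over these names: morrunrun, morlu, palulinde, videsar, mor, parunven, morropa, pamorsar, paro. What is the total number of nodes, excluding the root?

Insert word by word; a character creates a node only if that edge doesn't already exist:
  "morrunrun" → 9 new (m, o, r, r, u, n, r, u, n)
  "morlu" → prefix "mor" already present; 2 new (l, u)
  "palulinde" → 9 new (p, a, l, u, l, i, n, d, e)
  "videsar" → 7 new (v, i, d, e, s, a, r)
  "mor" → prefix "mor" already present; 0 new (none)
  "parunven" → prefix "pa" already present; 6 new (r, u, n, v, e, n)
  "morropa" → prefix "morr" already present; 3 new (o, p, a)
  "pamorsar" → prefix "pa" already present; 6 new (m, o, r, s, a, r)
  "paro" → prefix "par" already present; 1 new (o)
Total nodes = 9 + 2 + 9 + 7 + 0 + 6 + 3 + 6 + 1 = 43

43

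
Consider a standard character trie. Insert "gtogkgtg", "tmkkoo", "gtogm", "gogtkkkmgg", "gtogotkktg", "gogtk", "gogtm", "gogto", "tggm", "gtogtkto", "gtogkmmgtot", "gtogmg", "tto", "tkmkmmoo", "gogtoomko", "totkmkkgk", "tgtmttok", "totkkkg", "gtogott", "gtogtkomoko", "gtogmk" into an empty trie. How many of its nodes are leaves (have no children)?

18

Leaves are exactly the stored words that no other stored word extends.
Those words: "gogtkkkmgg", "gogtm", "gogtoomko", "gtogkgtg", "gtogkmmgtot", "gtogmg", "gtogmk", "gtogotkktg", "gtogott", "gtogtkomoko", "gtogtkto", "tggm", "tgtmttok", "tkmkmmoo", "tmkkoo", "totkkkg", "totkmkkgk", "tto"
Leaf count: 18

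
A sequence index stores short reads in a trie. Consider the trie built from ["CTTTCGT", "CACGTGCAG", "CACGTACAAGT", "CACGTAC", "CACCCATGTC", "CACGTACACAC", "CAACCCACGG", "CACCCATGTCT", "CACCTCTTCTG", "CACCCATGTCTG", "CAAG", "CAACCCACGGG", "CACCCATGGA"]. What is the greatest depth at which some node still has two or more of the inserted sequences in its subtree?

11

Look for the deepest trie node that still has at least two words in its subtree.
"CACCCATGTCT" and "CACCCATGTCTG" agree on "CACCCATGTCT" (11 characters) before diverging; nothing deeper is shared.
Longest shared-prefix length: 11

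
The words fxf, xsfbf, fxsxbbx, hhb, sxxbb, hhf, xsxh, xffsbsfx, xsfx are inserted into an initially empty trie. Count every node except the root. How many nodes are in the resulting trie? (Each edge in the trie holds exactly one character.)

Trace insertions, counting only characters that open a new branch:
  "fxf" → 3 new (f, x, f)
  "xsfbf" → 5 new (x, s, f, b, f)
  "fxsxbbx" → prefix "fx" already present; 5 new (s, x, b, b, x)
  "hhb" → 3 new (h, h, b)
  "sxxbb" → 5 new (s, x, x, b, b)
  "hhf" → prefix "hh" already present; 1 new (f)
  "xsxh" → prefix "xs" already present; 2 new (x, h)
  "xffsbsfx" → prefix "x" already present; 7 new (f, f, s, b, s, f, x)
  "xsfx" → prefix "xsf" already present; 1 new (x)
Total nodes = 3 + 5 + 5 + 3 + 5 + 1 + 2 + 7 + 1 = 32

32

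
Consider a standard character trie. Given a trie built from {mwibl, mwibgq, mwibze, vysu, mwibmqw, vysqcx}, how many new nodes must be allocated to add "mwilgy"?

3

"mwi" is already a path in the trie; the remaining "lgy" must be added.
New nodes needed: |"mwilgy"| − 3 = 6 − 3 = 3.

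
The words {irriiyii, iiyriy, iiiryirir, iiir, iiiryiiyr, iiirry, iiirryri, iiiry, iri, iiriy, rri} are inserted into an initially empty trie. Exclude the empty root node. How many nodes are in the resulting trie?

34

For each word, the new-node count is its length minus the longest prefix already in the trie:
  "irriiyii" → 8 new (i, r, r, i, i, y, i, i)
  "iiyriy" → prefix "i" already present; 5 new (i, y, r, i, y)
  "iiiryirir" → prefix "ii" already present; 7 new (i, r, y, i, r, i, r)
  "iiir" → prefix "iiir" already present; 0 new (none)
  "iiiryiiyr" → prefix "iiiryi" already present; 3 new (i, y, r)
  "iiirry" → prefix "iiir" already present; 2 new (r, y)
  "iiirryri" → prefix "iiirry" already present; 2 new (r, i)
  "iiiry" → prefix "iiiry" already present; 0 new (none)
  "iri" → prefix "ir" already present; 1 new (i)
  "iiriy" → prefix "ii" already present; 3 new (r, i, y)
  "rri" → 3 new (r, r, i)
Total nodes = 8 + 5 + 7 + 0 + 3 + 2 + 2 + 0 + 1 + 3 + 3 = 34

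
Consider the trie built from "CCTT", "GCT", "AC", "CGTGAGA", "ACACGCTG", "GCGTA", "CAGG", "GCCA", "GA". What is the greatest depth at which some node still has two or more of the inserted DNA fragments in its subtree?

2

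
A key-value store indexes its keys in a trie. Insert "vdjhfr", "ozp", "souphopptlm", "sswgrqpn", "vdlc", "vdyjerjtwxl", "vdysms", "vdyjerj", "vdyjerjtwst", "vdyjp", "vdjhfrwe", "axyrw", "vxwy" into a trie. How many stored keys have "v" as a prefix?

9

Walk to "v"; the words in its subtree are exactly those with that prefix.
Words under "v": vdjhfr, vdjhfrwe, vdlc, vdyjerj, vdyjerjtwst, vdyjerjtwxl, vdyjp, vdysms, vxwy
Count: 9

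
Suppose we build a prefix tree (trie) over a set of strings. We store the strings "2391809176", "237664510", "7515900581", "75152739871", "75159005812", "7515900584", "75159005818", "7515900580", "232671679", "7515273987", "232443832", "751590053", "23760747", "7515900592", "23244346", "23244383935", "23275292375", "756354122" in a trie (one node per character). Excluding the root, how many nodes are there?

78

Count nodes per top-level branch (shared prefixes stored once):
  '2'-branch (23244346, 232443832, 23244383935, 232671679, 23275292375, 23760747, 237664510, 2391809176): 47 nodes
  '7'-branch (7515273987, 75152739871, 751590053, 7515900580, 7515900581, 75159005812, 75159005818, 7515900584, 7515900592, 756354122): 31 nodes
Sum: 78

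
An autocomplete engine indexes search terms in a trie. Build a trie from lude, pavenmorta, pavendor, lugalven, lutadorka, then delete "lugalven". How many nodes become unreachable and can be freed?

6

Walk "lugalven" from the leaf back toward the root, removing each node that no remaining word uses.
The suffix "galven" (6 nodes) is used only by "lugalven"; the node for "lu" still has the child "d", so pruning stops there.
Nodes removed: 6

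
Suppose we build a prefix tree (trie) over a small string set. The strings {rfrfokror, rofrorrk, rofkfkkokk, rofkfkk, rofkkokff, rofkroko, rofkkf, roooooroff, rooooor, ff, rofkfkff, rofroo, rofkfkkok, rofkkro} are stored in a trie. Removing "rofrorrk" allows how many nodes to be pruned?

After clearing the end-marker at "rofrorrk", prune upward until reaching a node still needed by another word.
The suffix "rrk" (3 nodes) is used only by "rofrorrk"; the node for "rofro" still has the child "o", so pruning stops there.
Nodes removed: 3

3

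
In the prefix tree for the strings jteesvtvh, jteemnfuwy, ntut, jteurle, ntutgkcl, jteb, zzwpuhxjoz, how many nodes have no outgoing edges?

A leaf is a node with no children — equivalently, the end of a word that is not a proper prefix of any other stored word.
Those words: "jteb", "jteemnfuwy", "jteesvtvh", "jteurle", "ntutgkcl", "zzwpuhxjoz"
Leaf count: 6

6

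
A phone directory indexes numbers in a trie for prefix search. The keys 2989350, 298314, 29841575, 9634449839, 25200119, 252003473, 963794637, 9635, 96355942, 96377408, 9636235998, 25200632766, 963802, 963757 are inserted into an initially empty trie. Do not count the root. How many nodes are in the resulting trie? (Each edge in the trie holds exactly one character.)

For each word, the new-node count is its length minus the longest prefix already in the trie:
  "2989350" → 7 new (2, 9, 8, 9, 3, 5, 0)
  "298314" → prefix "298" already present; 3 new (3, 1, 4)
  "29841575" → prefix "298" already present; 5 new (4, 1, 5, 7, 5)
  "9634449839" → 10 new (9, 6, 3, 4, 4, 4, 9, 8, 3, 9)
  "25200119" → prefix "2" already present; 7 new (5, 2, 0, 0, 1, 1, 9)
  "252003473" → prefix "25200" already present; 4 new (3, 4, 7, 3)
  "963794637" → prefix "963" already present; 6 new (7, 9, 4, 6, 3, 7)
  "9635" → prefix "963" already present; 1 new (5)
  "96355942" → prefix "9635" already present; 4 new (5, 9, 4, 2)
  "96377408" → prefix "9637" already present; 4 new (7, 4, 0, 8)
  "9636235998" → prefix "963" already present; 7 new (6, 2, 3, 5, 9, 9, 8)
  "25200632766" → prefix "25200" already present; 6 new (6, 3, 2, 7, 6, 6)
  "963802" → prefix "963" already present; 3 new (8, 0, 2)
  "963757" → prefix "9637" already present; 2 new (5, 7)
Total nodes = 7 + 3 + 5 + 10 + 7 + 4 + 6 + 1 + 4 + 4 + 7 + 6 + 3 + 2 = 69

69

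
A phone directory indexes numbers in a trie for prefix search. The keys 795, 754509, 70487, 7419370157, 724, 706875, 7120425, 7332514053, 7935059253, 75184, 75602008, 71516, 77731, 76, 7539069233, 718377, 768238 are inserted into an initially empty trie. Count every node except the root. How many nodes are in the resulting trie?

83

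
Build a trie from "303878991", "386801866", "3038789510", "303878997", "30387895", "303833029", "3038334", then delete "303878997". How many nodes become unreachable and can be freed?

1

After clearing the end-marker at "303878997", prune upward until reaching a node still needed by another word.
The suffix "7" (1 node) is used only by "303878997"; the node for "30387899" still has the child "1", so pruning stops there.
Nodes removed: 1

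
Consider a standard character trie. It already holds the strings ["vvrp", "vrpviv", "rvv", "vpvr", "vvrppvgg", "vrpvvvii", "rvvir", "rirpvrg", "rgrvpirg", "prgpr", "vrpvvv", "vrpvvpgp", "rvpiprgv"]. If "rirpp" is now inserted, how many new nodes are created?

"rirp" is already a path in the trie; the remaining "p" must be added.
Each of the 1 remaining characters creates one node.

1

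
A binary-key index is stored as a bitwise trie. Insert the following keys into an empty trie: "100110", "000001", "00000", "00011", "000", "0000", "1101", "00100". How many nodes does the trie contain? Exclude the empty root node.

20

Trie structure (* marks end of a word):
(root)
├─ 0
│  └─ 0
│     ├─ 0 *
│     │  ├─ 0 *
│     │  │  └─ 0 *
│     │  │     └─ 1 *
│     │  └─ 1
│     │     └─ 1 *
│     └─ 1
│        └─ 0
│           └─ 0 *
└─ 1
   ├─ 0
   │  └─ 0
   │     └─ 1
   │        └─ 1
   │           └─ 0 *
   └─ 1
      └─ 0
         └─ 1 *
Counting every labelled node above: 20.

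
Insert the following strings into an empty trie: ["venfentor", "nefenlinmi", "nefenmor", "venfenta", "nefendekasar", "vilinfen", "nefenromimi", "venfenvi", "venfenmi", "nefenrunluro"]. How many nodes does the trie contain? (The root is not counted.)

Count nodes per top-level branch (shared prefixes stored once):
  'n'-branch (nefendekasar, nefenlinmi, nefenmor, nefenromimi, nefenrunluro): 32 nodes
  'v'-branch (venfenmi, venfenta, venfentor, venfenvi, vilinfen): 21 nodes
Sum: 53

53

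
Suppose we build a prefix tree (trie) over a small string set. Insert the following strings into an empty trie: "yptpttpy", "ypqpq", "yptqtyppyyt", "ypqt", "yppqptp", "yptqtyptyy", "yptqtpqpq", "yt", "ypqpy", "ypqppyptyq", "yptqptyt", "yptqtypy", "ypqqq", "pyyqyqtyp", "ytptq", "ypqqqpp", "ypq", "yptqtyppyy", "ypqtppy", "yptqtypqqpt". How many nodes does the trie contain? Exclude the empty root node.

68

For each word, the new-node count is its length minus the longest prefix already in the trie:
  "yptpttpy" → 8 new (y, p, t, p, t, t, p, y)
  "ypqpq" → prefix "yp" already present; 3 new (q, p, q)
  "yptqtyppyyt" → prefix "ypt" already present; 8 new (q, t, y, p, p, y, y, t)
  "ypqt" → prefix "ypq" already present; 1 new (t)
  "yppqptp" → prefix "yp" already present; 5 new (p, q, p, t, p)
  "yptqtyptyy" → prefix "yptqtyp" already present; 3 new (t, y, y)
  "yptqtpqpq" → prefix "yptqt" already present; 4 new (p, q, p, q)
  "yt" → prefix "y" already present; 1 new (t)
  "ypqpy" → prefix "ypqp" already present; 1 new (y)
  "ypqppyptyq" → prefix "ypqp" already present; 6 new (p, y, p, t, y, q)
  "yptqptyt" → prefix "yptq" already present; 4 new (p, t, y, t)
  "yptqtypy" → prefix "yptqtyp" already present; 1 new (y)
  "ypqqq" → prefix "ypq" already present; 2 new (q, q)
  "pyyqyqtyp" → 9 new (p, y, y, q, y, q, t, y, p)
  "ytptq" → prefix "yt" already present; 3 new (p, t, q)
  "ypqqqpp" → prefix "ypqqq" already present; 2 new (p, p)
  "ypq" → prefix "ypq" already present; 0 new (none)
  "yptqtyppyy" → prefix "yptqtyppyy" already present; 0 new (none)
  "ypqtppy" → prefix "ypqt" already present; 3 new (p, p, y)
  "yptqtypqqpt" → prefix "yptqtyp" already present; 4 new (q, q, p, t)
Total nodes = 8 + 3 + 8 + 1 + 5 + 3 + 4 + 1 + 1 + 6 + 4 + 1 + 2 + 9 + 3 + 2 + 0 + 0 + 3 + 4 = 68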